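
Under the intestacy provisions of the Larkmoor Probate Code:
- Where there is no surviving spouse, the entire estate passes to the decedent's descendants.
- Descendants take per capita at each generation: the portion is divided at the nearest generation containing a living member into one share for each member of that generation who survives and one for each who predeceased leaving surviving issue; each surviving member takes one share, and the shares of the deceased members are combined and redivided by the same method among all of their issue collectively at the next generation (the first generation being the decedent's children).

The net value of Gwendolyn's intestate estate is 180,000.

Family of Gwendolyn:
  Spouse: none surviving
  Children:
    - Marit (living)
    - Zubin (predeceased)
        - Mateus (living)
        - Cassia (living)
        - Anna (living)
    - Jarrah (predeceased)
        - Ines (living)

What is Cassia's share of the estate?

Cassia receives 30,000.

The entire 180,000 passes to the descendants.
That amount (180,000) is divided at the children's generation into 3 shares of 60,000. Marit takes 60,000. The 2 shares of the deceased (Zubin and Jarrah) are combined into a pool of 120,000.
That pool (120,000) is divided at the grandchildren's generation equally among Mateus, Cassia, Anna, and Ines: 30,000 each.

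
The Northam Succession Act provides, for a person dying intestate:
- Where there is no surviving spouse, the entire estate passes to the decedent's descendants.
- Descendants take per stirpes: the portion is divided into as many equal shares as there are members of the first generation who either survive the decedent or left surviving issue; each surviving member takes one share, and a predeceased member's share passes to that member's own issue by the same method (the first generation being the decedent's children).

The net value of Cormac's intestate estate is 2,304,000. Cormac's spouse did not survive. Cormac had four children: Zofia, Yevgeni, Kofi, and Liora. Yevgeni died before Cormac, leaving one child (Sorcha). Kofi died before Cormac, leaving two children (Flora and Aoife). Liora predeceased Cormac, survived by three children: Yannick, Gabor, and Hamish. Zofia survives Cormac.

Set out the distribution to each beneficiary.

Zofia: 576,000; Sorcha: 576,000; Flora: 288,000; Aoife: 288,000; Yannick: 192,000; Gabor: 192,000; Hamish: 192,000

The entire 2,304,000 passes to the descendants.
That amount (2,304,000) is divided into 4 shares of 576,000: Zofia takes 576,000; Yevgeni's 576,000 share passes to Yevgeni's issue; Kofi's 576,000 share passes to Kofi's issue; Liora's 576,000 share passes to Liora's issue.
Yevgeni's share (576,000) passes entirely to Sorcha.
Kofi's share (576,000) is divided into 2 shares of 288,000: Flora and Aoife each take 288,000.
Liora's share (576,000) is divided into 3 shares of 192,000: Yannick, Gabor, and Hamish each take 192,000.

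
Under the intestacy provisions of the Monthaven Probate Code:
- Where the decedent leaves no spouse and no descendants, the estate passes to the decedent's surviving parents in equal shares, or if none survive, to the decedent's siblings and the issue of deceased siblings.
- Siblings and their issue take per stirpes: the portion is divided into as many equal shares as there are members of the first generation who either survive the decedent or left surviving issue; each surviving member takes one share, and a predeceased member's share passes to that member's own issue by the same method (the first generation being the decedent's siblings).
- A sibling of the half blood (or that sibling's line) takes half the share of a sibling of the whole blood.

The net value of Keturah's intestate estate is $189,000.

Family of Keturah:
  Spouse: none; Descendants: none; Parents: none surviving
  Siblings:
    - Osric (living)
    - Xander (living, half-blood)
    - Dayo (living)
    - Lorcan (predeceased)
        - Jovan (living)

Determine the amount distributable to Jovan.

The entire $189,000 passes to the siblings and their issue.
Counting each half-blood sibling's line as half a unit, there are 7/2 units in $189,000, so one unit is $54,000. Whole-blood lines (Osric, Dayo, and Lorcan) take $54,000 each; half-blood lines (Xander) take $27,000 each.
Lorcan's share ($54,000) passes entirely to Jovan.

Jovan receives $54,000.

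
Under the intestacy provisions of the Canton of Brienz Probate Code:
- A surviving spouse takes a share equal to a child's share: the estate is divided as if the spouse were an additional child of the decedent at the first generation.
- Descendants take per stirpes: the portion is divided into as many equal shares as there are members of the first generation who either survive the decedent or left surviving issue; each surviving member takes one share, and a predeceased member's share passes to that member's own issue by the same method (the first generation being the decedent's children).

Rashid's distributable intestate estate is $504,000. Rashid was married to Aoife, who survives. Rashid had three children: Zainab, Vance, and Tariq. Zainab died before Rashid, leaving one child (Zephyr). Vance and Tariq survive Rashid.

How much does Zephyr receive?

Zephyr receives $126,000.

The spouse counts as an additional share at the children's level, so there are 4 primary shares of $126,000. Aoife takes one such share ($126,000).
The children's combined portion ($378,000) is divided into 3 shares of $126,000: Vance and Tariq each take $126,000; Zainab's $126,000 share passes to Zainab's issue.
Zainab's share ($126,000) passes entirely to Zephyr.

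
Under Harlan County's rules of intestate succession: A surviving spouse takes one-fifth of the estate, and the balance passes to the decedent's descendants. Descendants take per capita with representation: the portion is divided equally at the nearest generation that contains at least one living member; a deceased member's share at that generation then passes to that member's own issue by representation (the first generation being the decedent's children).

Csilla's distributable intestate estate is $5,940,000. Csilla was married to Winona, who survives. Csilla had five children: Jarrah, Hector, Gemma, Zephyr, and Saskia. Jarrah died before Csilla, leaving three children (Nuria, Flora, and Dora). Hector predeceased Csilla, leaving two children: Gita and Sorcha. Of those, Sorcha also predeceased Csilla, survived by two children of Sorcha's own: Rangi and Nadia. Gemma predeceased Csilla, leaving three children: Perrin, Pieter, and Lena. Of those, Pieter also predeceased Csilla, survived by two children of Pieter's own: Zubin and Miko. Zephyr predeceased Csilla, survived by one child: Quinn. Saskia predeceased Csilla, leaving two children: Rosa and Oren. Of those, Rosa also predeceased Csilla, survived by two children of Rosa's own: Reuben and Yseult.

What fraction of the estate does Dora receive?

Winona takes one-fifth of $5,940,000 = $1,188,000. The remaining $4,752,000 passes to the descendants.
No child survives, so the initial division is made at the grandchildren's generation.
The descendants' portion ($4,752,000) is divided into 11 shares of $432,000: Nuria, Flora, Dora, Gita, Perrin, Lena, Quinn, and Oren each take $432,000; Sorcha's $432,000 share passes to Sorcha's issue; Pieter's $432,000 share passes to Pieter's issue; Rosa's $432,000 share passes to Rosa's issue.
Sorcha's share ($432,000) is divided into 2 shares of $216,000: Rangi and Nadia each take $216,000.
Pieter's share ($432,000) is divided into 2 shares of $216,000: Zubin and Miko each take $216,000.
Rosa's share ($432,000) is divided into 2 shares of $216,000: Reuben and Yseult each take $216,000.

Dora receives 4/55 of the estate.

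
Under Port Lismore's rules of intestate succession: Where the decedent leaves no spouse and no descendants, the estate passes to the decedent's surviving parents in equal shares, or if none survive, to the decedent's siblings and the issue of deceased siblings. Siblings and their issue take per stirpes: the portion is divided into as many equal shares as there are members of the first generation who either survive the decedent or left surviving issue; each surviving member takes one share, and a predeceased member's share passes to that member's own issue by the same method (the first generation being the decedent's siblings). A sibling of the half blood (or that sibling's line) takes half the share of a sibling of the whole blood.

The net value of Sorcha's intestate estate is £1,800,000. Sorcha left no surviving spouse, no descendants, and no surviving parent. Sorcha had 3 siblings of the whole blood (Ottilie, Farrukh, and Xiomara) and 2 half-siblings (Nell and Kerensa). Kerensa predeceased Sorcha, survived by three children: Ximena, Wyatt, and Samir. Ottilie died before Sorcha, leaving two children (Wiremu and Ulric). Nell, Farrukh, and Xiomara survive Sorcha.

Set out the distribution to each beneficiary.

Nell: £225,000; Ximena: £75,000; Wyatt: £75,000; Samir: £75,000; Wiremu: £225,000; Ulric: £225,000; Farrukh: £450,000; Xiomara: £450,000

The entire £1,800,000 passes to the siblings and their issue.
Counting each half-blood sibling's line as half a unit, there are 4 units in £1,800,000, so one unit is £450,000. Whole-blood lines (Ottilie, Farrukh, and Xiomara) take £450,000 each; half-blood lines (Nell and Kerensa) take £225,000 each.
Kerensa's share (£225,000) is divided into 3 shares of £75,000: Ximena, Wyatt, and Samir each take £75,000.
Ottilie's share (£450,000) is divided into 2 shares of £225,000: Wiremu and Ulric each take £225,000.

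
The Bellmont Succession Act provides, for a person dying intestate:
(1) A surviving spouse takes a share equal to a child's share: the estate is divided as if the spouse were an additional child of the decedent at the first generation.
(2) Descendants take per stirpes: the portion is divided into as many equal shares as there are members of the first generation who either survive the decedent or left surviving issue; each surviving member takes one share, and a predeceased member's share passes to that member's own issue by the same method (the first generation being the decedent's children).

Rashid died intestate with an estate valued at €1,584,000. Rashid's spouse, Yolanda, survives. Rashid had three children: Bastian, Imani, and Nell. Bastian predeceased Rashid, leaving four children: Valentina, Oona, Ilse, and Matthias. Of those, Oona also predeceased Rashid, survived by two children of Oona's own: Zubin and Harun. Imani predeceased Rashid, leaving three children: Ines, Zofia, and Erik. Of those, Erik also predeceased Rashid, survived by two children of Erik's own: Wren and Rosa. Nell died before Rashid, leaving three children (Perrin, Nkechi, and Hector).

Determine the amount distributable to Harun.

Harun receives €49,500.

The spouse counts as an additional share at the children's level, so there are 4 primary shares of €396,000. Yolanda takes one such share (€396,000).
The children's combined portion (€1,188,000) is divided into 3 shares of €396,000: Bastian's €396,000 share passes to Bastian's issue; Imani's €396,000 share passes to Imani's issue; Nell's €396,000 share passes to Nell's issue.
Bastian's share (€396,000) is divided into 4 shares of €99,000: Valentina, Ilse, and Matthias each take €99,000; Oona's €99,000 share passes to Oona's issue.
Oona's share (€99,000) is divided into 2 shares of €49,500: Zubin and Harun each take €49,500.
Imani's share (€396,000) is divided into 3 shares of €132,000: Ines and Zofia each take €132,000; Erik's €132,000 share passes to Erik's issue.
Erik's share (€132,000) is divided into 2 shares of €66,000: Wren and Rosa each take €66,000.
Nell's share (€396,000) is divided into 3 shares of €132,000: Perrin, Nkechi, and Hector each take €132,000.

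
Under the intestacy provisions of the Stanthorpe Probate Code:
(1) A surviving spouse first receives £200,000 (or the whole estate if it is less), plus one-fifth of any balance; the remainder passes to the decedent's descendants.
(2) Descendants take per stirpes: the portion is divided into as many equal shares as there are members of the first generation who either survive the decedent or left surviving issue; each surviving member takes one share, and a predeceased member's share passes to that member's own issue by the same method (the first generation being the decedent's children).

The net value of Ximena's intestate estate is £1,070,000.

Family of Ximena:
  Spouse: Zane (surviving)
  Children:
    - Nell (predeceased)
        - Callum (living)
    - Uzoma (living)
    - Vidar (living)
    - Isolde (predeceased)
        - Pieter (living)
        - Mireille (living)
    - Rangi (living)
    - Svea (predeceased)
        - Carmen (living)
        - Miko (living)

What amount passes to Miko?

Zane first takes £200,000, leaving a balance of £870,000. Zane then takes one-fifth of the balance (£174,000), for a total of £374,000. The remaining £696,000 passes to the descendants.
The descendants' portion (£696,000) is divided into 6 shares of £116,000: Uzoma, Vidar, and Rangi each take £116,000; Nell's £116,000 share passes to Nell's issue; Isolde's £116,000 share passes to Isolde's issue; Svea's £116,000 share passes to Svea's issue.
Nell's share (£116,000) passes entirely to Callum.
Isolde's share (£116,000) is divided into 2 shares of £58,000: Pieter and Mireille each take £58,000.
Svea's share (£116,000) is divided into 2 shares of £58,000: Carmen and Miko each take £58,000.

Miko receives £58,000.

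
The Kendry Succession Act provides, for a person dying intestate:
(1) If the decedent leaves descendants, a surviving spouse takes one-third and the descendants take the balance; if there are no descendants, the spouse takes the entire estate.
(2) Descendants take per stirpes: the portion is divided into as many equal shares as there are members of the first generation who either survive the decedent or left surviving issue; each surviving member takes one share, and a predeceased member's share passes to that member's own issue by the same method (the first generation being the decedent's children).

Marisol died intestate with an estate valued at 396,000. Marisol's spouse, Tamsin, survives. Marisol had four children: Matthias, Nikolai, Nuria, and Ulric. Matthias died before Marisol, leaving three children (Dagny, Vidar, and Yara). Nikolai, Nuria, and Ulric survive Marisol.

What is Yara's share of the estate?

Yara receives 22,000.

Tamsin takes one-third of 396,000 = 132,000. The remaining 264,000 passes to the descendants.
The descendants' portion (264,000) is divided into 4 shares of 66,000: Nikolai, Nuria, and Ulric each take 66,000; Matthias's 66,000 share passes to Matthias's issue.
Matthias's share (66,000) is divided into 3 shares of 22,000: Dagny, Vidar, and Yara each take 22,000.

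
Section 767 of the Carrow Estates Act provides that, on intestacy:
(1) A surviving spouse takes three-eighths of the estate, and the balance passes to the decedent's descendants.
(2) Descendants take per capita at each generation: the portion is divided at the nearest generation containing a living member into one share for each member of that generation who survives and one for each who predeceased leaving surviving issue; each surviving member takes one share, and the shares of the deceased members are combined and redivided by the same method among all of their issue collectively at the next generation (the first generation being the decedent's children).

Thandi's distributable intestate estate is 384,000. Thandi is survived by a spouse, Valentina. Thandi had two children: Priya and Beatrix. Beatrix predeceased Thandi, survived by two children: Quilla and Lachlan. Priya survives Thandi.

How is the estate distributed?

Valentina takes three-eighths of 384,000 = 144,000. The remaining 240,000 passes to the descendants.
The descendants' portion (240,000) is divided at the children's generation into 2 shares of 120,000. Priya takes 120,000. The remaining share for the deceased Beatrix (120,000) is carried to the next generation.
That pool (120,000) is divided at the grandchildren's generation equally among Quilla and Lachlan: 60,000 each.

Valentina: 144,000; Priya: 120,000; Quilla: 60,000; Lachlan: 60,000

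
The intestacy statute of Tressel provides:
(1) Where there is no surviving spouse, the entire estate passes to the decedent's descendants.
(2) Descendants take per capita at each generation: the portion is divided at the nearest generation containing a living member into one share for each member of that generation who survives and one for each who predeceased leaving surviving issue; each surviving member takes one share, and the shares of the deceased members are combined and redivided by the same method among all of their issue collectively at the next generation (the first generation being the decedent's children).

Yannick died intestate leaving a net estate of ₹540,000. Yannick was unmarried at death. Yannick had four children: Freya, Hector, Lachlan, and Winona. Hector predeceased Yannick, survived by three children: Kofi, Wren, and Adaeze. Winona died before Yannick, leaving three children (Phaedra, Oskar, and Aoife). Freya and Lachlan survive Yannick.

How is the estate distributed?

The entire ₹540,000 passes to the descendants.
That amount (₹540,000) is divided at the children's generation into 4 shares of ₹135,000. Freya and Lachlan each take ₹135,000. The 2 shares of the deceased (Hector and Winona) are combined into a pool of ₹270,000.
That pool (₹270,000) is divided at the grandchildren's generation equally among Kofi, Wren, Adaeze, Phaedra, Oskar, and Aoife: ₹45,000 each.

Freya: ₹135,000; Kofi: ₹45,000; Wren: ₹45,000; Adaeze: ₹45,000; Lachlan: ₹135,000; Phaedra: ₹45,000; Oskar: ₹45,000; Aoife: ₹45,000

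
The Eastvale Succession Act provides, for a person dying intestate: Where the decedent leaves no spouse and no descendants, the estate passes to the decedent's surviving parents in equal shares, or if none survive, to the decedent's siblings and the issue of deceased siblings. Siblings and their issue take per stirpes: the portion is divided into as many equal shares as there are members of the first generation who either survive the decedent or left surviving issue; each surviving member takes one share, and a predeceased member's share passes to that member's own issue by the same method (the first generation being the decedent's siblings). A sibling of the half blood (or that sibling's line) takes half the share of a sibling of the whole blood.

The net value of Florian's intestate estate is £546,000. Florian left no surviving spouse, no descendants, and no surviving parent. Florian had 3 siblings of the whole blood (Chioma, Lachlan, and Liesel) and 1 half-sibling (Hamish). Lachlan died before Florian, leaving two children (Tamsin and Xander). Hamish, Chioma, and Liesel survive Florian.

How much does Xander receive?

Xander receives £78,000.

The entire £546,000 passes to the siblings and their issue.
Counting each half-blood sibling's line as half a unit, there are 7/2 units in £546,000, so one unit is £156,000. Whole-blood lines (Chioma, Lachlan, and Liesel) take £156,000 each; half-blood lines (Hamish) take £78,000 each.
Lachlan's share (£156,000) is divided into 2 shares of £78,000: Tamsin and Xander each take £78,000.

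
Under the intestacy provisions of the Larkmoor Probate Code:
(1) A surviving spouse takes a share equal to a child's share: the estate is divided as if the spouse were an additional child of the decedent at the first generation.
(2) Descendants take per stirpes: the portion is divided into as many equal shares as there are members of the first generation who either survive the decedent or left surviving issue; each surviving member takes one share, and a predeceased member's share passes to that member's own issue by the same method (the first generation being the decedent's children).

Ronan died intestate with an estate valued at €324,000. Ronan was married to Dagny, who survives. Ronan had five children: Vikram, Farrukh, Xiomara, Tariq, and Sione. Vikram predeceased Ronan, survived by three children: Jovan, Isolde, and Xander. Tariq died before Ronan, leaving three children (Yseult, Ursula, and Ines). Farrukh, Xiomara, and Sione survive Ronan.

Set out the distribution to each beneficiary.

The spouse counts as an additional share at the children's level, so there are 6 primary shares of €54,000. Dagny takes one such share (€54,000).
The children's combined portion (€270,000) is divided into 5 shares of €54,000: Farrukh, Xiomara, and Sione each take €54,000; Vikram's €54,000 share passes to Vikram's issue; Tariq's €54,000 share passes to Tariq's issue.
Vikram's share (€54,000) is divided into 3 shares of €18,000: Jovan, Isolde, and Xander each take €18,000.
Tariq's share (€54,000) is divided into 3 shares of €18,000: Yseult, Ursula, and Ines each take €18,000.

Dagny: €54,000; Jovan: €18,000; Isolde: €18,000; Xander: €18,000; Farrukh: €54,000; Xiomara: €54,000; Yseult: €18,000; Ursula: €18,000; Ines: €18,000; Sione: €54,000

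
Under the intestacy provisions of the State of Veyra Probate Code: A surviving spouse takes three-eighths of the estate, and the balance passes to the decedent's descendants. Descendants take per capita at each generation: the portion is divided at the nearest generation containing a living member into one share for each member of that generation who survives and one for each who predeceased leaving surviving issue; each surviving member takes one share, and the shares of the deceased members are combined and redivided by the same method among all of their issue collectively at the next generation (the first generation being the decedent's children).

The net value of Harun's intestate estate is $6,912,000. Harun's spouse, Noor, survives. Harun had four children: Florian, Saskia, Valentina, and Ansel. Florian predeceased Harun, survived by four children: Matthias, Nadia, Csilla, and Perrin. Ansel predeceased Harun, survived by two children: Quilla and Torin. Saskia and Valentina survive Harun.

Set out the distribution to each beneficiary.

Noor: $2,592,000; Matthias: $360,000; Nadia: $360,000; Csilla: $360,000; Perrin: $360,000; Saskia: $1,080,000; Valentina: $1,080,000; Quilla: $360,000; Torin: $360,000

Noor takes three-eighths of $6,912,000 = $2,592,000. The remaining $4,320,000 passes to the descendants.
The descendants' portion ($4,320,000) is divided at the children's generation into 4 shares of $1,080,000. Saskia and Valentina each take $1,080,000. The 2 shares of the deceased (Florian and Ansel) are combined into a pool of $2,160,000.
That pool ($2,160,000) is divided at the grandchildren's generation equally among Matthias, Nadia, Csilla, Perrin, Quilla, and Torin: $360,000 each.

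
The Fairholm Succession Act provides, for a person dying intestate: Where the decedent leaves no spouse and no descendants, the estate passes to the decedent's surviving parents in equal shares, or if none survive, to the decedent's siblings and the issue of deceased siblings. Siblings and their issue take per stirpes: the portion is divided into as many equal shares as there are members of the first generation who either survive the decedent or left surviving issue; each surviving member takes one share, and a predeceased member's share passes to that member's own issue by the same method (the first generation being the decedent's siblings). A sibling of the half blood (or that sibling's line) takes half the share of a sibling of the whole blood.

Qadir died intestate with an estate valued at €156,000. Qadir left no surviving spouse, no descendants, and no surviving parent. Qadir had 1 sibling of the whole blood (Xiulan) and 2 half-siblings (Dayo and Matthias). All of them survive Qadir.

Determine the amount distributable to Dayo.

The entire €156,000 passes to the siblings and their issue.
Counting each half-blood sibling's line as half a unit, there are 2 units in €156,000, so one unit is €78,000. Whole-blood lines (Xiulan) take €78,000 each; half-blood lines (Dayo and Matthias) take €39,000 each.

Dayo receives €39,000.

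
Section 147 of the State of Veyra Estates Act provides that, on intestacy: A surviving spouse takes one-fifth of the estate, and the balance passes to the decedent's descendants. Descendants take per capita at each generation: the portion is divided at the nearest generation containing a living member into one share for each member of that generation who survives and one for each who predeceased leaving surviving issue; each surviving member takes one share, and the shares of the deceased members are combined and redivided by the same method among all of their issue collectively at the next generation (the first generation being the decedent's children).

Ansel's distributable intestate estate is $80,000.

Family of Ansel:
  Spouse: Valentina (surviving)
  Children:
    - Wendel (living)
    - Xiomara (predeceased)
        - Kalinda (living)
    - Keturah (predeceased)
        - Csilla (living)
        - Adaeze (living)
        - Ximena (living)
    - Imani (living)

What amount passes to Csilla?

Csilla receives $8,000.

Valentina takes one-fifth of $80,000 = $16,000. The remaining $64,000 passes to the descendants.
The descendants' portion ($64,000) is divided at the children's generation into 4 shares of $16,000. Wendel and Imani each take $16,000. The 2 shares of the deceased (Xiomara and Keturah) are combined into a pool of $32,000.
That pool ($32,000) is divided at the grandchildren's generation equally among Kalinda, Csilla, Adaeze, and Ximena: $8,000 each.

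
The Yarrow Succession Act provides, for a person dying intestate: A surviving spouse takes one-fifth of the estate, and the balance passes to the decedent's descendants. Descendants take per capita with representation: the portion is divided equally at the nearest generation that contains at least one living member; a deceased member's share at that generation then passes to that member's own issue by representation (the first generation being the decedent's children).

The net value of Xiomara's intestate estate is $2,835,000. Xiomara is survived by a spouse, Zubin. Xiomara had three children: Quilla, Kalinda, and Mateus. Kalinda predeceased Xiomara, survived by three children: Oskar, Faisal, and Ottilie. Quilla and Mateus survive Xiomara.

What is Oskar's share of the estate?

Zubin takes one-fifth of $2,835,000 = $567,000. The remaining $2,268,000 passes to the descendants.
The descendants' portion ($2,268,000) is divided into 3 shares of $756,000: Quilla and Mateus each take $756,000; Kalinda's $756,000 share passes to Kalinda's issue.
Kalinda's share ($756,000) is divided into 3 shares of $252,000: Oskar, Faisal, and Ottilie each take $252,000.

Oskar receives $252,000.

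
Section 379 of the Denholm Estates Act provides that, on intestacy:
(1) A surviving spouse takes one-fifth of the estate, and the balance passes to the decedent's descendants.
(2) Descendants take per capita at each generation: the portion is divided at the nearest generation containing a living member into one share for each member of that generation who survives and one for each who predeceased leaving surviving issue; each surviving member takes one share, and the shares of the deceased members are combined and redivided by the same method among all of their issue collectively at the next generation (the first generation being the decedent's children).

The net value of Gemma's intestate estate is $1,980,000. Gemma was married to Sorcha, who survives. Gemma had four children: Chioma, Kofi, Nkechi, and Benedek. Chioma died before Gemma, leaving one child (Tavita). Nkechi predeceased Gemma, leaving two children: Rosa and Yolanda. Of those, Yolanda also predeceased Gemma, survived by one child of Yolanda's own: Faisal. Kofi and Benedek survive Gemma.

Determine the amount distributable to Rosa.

Sorcha takes one-fifth of $1,980,000 = $396,000. The remaining $1,584,000 passes to the descendants.
The descendants' portion ($1,584,000) is divided at the children's generation into 4 shares of $396,000. Kofi and Benedek each take $396,000. The 2 shares of the deceased (Chioma and Nkechi) are combined into a pool of $792,000.
That pool ($792,000) is divided at the grandchildren's generation into 3 shares of $264,000. Tavita and Rosa each take $264,000. The remaining share for the deceased Yolanda ($264,000) is carried to the next generation.
That pool ($264,000) passes entirely to Faisal, the sole taker at the great-grandchildren's generation.

Rosa receives $264,000.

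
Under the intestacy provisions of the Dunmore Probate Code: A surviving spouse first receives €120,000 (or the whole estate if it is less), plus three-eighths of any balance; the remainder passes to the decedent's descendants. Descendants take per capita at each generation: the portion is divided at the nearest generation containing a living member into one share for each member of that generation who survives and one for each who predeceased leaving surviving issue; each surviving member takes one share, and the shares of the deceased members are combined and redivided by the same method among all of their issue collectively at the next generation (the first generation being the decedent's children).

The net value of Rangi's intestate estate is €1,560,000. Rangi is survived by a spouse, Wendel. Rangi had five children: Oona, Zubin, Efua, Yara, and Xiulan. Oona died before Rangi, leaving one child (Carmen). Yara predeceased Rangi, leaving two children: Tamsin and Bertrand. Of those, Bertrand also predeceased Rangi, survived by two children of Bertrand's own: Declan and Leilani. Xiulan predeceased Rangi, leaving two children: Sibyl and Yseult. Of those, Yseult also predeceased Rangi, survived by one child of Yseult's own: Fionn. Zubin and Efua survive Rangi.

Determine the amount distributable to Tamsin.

Wendel first takes €120,000, leaving a balance of €1,440,000. Wendel then takes three-eighths of the balance (€540,000), for a total of €660,000. The remaining €900,000 passes to the descendants.
The descendants' portion (€900,000) is divided at the children's generation into 5 shares of €180,000. Zubin and Efua each take €180,000. The 3 shares of the deceased (Oona, Yara, and Xiulan) are combined into a pool of €540,000.
That pool (€540,000) is divided at the grandchildren's generation into 5 shares of €108,000. Carmen, Tamsin, and Sibyl each take €108,000. The 2 shares of the deceased (Bertrand and Yseult) are combined into a pool of €216,000.
That pool (€216,000) is divided at the great-grandchildren's generation equally among Declan, Leilani, and Fionn: €72,000 each.

Tamsin receives €108,000.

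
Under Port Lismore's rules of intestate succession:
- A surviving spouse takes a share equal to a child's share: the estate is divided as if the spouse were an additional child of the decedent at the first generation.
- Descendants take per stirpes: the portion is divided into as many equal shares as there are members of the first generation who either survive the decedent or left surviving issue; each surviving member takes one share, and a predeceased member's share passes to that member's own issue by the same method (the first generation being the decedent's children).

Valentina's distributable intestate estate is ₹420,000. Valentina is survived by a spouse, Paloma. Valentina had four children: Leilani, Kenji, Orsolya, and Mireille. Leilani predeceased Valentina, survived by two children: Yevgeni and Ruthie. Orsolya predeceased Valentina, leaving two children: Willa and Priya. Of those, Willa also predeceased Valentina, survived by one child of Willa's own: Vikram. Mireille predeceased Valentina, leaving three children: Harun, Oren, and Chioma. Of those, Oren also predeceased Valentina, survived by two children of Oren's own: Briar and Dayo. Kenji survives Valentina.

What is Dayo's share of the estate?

The spouse counts as an additional share at the children's level, so there are 5 primary shares of ₹84,000. Paloma takes one such share (₹84,000).
The children's combined portion (₹336,000) is divided into 4 shares of ₹84,000: Kenji takes ₹84,000; Leilani's ₹84,000 share passes to Leilani's issue; Orsolya's ₹84,000 share passes to Orsolya's issue; Mireille's ₹84,000 share passes to Mireille's issue.
Leilani's share (₹84,000) is divided into 2 shares of ₹42,000: Yevgeni and Ruthie each take ₹42,000.
Orsolya's share (₹84,000) is divided into 2 shares of ₹42,000: Priya takes ₹42,000; Willa's ₹42,000 share passes to Willa's issue.
Willa's share (₹42,000) passes entirely to Vikram.
Mireille's share (₹84,000) is divided into 3 shares of ₹28,000: Harun and Chioma each take ₹28,000; Oren's ₹28,000 share passes to Oren's issue.
Oren's share (₹28,000) is divided into 2 shares of ₹14,000: Briar and Dayo each take ₹14,000.

Dayo receives ₹14,000.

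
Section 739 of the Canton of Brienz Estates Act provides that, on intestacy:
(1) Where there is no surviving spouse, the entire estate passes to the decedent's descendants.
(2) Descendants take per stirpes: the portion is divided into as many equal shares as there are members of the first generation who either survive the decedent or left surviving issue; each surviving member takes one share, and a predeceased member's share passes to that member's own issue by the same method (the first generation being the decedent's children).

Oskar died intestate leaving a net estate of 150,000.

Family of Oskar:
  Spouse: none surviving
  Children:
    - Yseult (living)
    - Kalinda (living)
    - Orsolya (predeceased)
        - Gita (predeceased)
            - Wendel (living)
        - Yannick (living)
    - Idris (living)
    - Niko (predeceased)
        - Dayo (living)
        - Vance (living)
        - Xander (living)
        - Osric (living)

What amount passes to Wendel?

The entire 150,000 passes to the descendants.
That amount (150,000) is divided into 5 shares of 30,000: Yseult, Kalinda, and Idris each take 30,000; Orsolya's 30,000 share passes to Orsolya's issue; Niko's 30,000 share passes to Niko's issue.
Orsolya's share (30,000) is divided into 2 shares of 15,000: Yannick takes 15,000; Gita's 15,000 share passes to Gita's issue.
Gita's share (15,000) passes entirely to Wendel.
Niko's share (30,000) is divided into 4 shares of 7,500: Dayo, Vance, Xander, and Osric each take 7,500.

Wendel receives 15,000.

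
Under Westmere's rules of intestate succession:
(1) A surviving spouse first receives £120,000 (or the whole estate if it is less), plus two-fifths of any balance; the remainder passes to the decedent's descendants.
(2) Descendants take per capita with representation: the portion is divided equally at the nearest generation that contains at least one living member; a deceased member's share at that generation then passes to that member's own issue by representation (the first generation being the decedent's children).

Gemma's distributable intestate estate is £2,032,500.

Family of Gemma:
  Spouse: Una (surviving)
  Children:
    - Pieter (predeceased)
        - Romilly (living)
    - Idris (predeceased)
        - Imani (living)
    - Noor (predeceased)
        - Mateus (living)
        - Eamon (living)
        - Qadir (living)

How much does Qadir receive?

Qadir receives £229,500.

Una first takes £120,000, leaving a balance of £1,912,500. Una then takes two-fifths of the balance (£765,000), for a total of £885,000. The remaining £1,147,500 passes to the descendants.
No child survives, so the initial division is made at the grandchildren's generation.
The descendants' portion (£1,147,500) is divided into 5 shares of £229,500: Romilly, Imani, Mateus, Eamon, and Qadir each take £229,500.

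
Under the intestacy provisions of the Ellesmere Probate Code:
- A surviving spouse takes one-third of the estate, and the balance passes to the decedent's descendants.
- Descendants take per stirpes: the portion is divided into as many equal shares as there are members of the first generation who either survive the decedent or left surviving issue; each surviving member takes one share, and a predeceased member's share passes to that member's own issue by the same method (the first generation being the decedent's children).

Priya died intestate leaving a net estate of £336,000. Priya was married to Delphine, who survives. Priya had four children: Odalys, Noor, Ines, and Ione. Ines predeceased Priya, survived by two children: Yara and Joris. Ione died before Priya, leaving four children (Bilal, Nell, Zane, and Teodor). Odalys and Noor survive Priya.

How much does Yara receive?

Delphine takes one-third of £336,000 = £112,000. The remaining £224,000 passes to the descendants.
The descendants' portion (£224,000) is divided into 4 shares of £56,000: Odalys and Noor each take £56,000; Ines's £56,000 share passes to Ines's issue; Ione's £56,000 share passes to Ione's issue.
Ines's share (£56,000) is divided into 2 shares of £28,000: Yara and Joris each take £28,000.
Ione's share (£56,000) is divided into 4 shares of £14,000: Bilal, Nell, Zane, and Teodor each take £14,000.

Yara receives £28,000.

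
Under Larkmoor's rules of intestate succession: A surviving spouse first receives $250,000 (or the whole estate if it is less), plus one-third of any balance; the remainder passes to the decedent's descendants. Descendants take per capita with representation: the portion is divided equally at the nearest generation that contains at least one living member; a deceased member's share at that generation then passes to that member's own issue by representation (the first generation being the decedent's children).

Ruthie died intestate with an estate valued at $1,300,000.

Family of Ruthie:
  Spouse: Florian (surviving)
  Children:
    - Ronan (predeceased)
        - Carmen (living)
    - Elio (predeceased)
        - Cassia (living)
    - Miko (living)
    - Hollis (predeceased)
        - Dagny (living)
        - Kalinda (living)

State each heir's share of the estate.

Florian: $600,000; Carmen: $175,000; Cassia: $175,000; Miko: $175,000; Dagny: $87,500; Kalinda: $87,500

Florian first takes $250,000, leaving a balance of $1,050,000. Florian then takes one-third of the balance ($350,000), for a total of $600,000. The remaining $700,000 passes to the descendants.
The descendants' portion ($700,000) is divided into 4 shares of $175,000: Miko takes $175,000; Ronan's $175,000 share passes to Ronan's issue; Elio's $175,000 share passes to Elio's issue; Hollis's $175,000 share passes to Hollis's issue.
Ronan's share ($175,000) passes entirely to Carmen.
Elio's share ($175,000) passes entirely to Cassia.
Hollis's share ($175,000) is divided into 2 shares of $87,500: Dagny and Kalinda each take $87,500.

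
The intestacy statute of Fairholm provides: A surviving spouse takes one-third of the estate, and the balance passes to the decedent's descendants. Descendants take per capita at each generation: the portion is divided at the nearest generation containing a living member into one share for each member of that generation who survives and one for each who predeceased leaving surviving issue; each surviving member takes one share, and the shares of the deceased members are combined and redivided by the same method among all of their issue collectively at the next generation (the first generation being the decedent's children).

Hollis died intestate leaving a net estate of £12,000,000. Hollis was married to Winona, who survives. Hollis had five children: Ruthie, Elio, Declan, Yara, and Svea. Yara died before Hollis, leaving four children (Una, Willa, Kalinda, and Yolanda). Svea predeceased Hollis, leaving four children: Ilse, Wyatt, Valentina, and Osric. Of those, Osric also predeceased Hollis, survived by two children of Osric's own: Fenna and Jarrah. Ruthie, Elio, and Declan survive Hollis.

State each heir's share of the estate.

Winona takes one-third of £12,000,000 = £4,000,000. The remaining £8,000,000 passes to the descendants.
The descendants' portion (£8,000,000) is divided at the children's generation into 5 shares of £1,600,000. Ruthie, Elio, and Declan each take £1,600,000. The 2 shares of the deceased (Yara and Svea) are combined into a pool of £3,200,000.
That pool (£3,200,000) is divided at the grandchildren's generation into 8 shares of £400,000. Una, Willa, Kalinda, Yolanda, Ilse, Wyatt, and Valentina each take £400,000. The remaining share for the deceased Osric (£400,000) is carried to the next generation.
That pool (£400,000) is divided at the great-grandchildren's generation equally among Fenna and Jarrah: £200,000 each.

Winona: £4,000,000; Ruthie: £1,600,000; Elio: £1,600,000; Declan: £1,600,000; Una: £400,000; Willa: £400,000; Kalinda: £400,000; Yolanda: £400,000; Ilse: £400,000; Wyatt: £400,000; Valentina: £400,000; Fenna: £200,000; Jarrah: £200,000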